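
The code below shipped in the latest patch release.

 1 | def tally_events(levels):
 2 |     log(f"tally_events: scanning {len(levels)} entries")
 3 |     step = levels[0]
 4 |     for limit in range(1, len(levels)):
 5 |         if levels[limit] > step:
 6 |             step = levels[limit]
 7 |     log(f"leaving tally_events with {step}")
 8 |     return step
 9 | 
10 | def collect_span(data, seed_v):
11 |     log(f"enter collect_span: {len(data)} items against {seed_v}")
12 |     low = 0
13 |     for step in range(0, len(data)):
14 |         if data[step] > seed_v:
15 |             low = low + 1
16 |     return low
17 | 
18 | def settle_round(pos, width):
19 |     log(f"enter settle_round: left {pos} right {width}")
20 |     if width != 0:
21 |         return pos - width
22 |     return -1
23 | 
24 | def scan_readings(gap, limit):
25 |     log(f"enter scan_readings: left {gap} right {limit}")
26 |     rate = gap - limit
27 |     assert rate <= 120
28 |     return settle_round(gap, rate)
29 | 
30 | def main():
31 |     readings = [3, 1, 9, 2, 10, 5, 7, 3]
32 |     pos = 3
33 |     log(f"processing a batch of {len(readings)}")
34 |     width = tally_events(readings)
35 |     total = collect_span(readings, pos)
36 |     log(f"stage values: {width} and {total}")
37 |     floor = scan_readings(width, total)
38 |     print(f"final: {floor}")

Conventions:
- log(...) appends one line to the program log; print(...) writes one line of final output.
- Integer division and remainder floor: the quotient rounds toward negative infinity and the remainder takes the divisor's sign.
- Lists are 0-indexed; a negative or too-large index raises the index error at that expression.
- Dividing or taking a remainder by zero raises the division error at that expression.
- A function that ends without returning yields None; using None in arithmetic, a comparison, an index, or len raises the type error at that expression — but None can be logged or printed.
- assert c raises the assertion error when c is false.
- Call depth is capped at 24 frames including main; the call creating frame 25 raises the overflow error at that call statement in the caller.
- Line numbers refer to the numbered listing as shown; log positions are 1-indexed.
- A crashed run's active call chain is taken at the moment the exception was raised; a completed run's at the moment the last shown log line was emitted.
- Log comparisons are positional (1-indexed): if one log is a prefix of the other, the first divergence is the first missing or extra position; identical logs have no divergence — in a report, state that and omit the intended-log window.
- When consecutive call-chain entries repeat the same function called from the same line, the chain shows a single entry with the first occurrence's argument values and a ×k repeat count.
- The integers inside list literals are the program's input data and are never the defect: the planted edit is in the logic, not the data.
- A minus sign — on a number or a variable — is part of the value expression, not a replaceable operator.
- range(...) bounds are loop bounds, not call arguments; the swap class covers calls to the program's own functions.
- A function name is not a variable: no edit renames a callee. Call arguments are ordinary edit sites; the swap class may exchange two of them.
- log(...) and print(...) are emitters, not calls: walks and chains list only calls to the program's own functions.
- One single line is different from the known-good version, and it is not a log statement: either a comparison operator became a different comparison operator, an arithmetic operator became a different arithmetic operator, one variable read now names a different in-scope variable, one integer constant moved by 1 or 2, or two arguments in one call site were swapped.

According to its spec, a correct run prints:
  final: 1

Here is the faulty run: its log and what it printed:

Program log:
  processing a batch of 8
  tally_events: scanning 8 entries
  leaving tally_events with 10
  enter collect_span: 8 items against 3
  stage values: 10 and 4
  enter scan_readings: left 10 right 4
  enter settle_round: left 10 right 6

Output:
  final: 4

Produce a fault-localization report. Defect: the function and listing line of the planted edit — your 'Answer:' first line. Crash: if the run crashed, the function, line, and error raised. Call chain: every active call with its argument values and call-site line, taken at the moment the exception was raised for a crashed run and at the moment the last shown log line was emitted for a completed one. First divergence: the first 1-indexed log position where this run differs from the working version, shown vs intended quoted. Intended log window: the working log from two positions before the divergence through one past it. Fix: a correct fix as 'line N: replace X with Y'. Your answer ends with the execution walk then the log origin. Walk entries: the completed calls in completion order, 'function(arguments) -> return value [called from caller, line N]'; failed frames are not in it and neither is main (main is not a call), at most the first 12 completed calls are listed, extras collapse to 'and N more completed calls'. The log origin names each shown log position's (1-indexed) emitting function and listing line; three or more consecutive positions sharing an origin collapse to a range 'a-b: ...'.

Answer: the defect is in settle_round at line 21.
Core observation: Nothing in the log betrays the bug — only the output does.
Call chain: main -> scan_readings(10, 4) (called at line 37) -> settle_round(10, 6) (called at line 28).
First divergence: none — the logs agree in full.
Execution walk:
  tally_events([3, 1, 9, 2, 10, 5, 7, 3]) -> 10  [called from main, line 34]
  collect_span([3, 1, 9, 2, 10, 5, 7, 3], 3) -> 4  [called from main, line 35]
  settle_round(10, 6) -> 4  [called from scan_readings, line 28]
  scan_readings(10, 4) -> 4  [called from main, line 37]
Log line origins:
  1 — main, line 33
  2 — tally_events, line 2
  3 — tally_events, line 7
  4 — collect_span, line 11
  5 — main, line 36
  6 — scan_readings, line 25
  7 — settle_round, line 19
A correct fix: line 21: replace `-` with `//`.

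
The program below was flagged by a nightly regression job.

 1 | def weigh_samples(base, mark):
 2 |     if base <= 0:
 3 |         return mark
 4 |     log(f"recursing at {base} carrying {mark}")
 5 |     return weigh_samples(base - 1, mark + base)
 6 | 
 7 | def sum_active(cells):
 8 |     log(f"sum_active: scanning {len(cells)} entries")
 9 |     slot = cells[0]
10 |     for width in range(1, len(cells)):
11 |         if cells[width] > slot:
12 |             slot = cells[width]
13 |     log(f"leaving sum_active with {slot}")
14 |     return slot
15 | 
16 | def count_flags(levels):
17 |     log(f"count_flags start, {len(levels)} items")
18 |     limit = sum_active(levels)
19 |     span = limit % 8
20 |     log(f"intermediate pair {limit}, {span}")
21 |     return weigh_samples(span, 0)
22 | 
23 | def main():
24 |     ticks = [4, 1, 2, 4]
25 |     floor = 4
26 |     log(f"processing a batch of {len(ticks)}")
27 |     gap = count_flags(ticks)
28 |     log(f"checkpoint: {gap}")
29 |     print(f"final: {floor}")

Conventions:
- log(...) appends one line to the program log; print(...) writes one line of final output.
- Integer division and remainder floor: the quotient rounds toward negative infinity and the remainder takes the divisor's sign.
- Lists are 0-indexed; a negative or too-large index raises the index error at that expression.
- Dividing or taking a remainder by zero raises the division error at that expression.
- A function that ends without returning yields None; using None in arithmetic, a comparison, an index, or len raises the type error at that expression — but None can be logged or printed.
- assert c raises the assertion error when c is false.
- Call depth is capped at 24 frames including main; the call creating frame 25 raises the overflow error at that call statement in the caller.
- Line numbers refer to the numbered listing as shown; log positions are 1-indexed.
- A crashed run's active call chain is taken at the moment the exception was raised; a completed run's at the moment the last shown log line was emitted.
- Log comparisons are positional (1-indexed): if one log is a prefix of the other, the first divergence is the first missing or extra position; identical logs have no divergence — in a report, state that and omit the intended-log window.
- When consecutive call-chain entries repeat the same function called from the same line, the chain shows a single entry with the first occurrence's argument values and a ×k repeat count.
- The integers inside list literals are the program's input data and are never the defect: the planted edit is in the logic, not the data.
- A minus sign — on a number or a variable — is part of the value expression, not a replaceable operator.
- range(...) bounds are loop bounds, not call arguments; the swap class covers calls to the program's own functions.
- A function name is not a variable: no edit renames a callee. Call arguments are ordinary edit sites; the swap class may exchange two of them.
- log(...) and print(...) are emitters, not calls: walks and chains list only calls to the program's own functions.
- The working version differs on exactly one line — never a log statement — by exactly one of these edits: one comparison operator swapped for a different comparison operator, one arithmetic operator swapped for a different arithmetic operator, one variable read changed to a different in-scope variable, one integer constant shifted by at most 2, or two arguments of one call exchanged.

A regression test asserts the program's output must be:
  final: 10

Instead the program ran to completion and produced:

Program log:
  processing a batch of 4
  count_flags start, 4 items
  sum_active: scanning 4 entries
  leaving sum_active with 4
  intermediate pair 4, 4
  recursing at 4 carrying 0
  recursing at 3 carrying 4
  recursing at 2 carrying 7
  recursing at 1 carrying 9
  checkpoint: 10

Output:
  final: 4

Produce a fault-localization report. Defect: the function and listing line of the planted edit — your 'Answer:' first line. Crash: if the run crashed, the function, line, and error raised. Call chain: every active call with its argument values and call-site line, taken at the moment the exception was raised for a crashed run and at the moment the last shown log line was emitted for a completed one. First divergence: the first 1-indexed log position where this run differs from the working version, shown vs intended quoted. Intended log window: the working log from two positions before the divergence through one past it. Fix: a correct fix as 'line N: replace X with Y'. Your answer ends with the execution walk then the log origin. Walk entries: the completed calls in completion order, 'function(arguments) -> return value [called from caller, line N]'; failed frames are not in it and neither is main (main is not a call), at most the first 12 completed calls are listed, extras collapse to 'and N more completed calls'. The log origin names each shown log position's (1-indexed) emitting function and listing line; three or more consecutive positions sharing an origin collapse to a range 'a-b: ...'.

Answer: the defect is in main at line 29.
The tell: The logs agree in full; only the final output differs.
Call chain: main.
First divergence: there is none — every log position agrees.
Execution walk:
  sum_active([4, 1, 2, 4]) -> 4  [called from count_flags, line 18]
  weigh_samples(0, 10) -> 10  [called from weigh_samples, line 5]
  weigh_samples(1, 9) -> 10  [called from weigh_samples, line 5]
  weigh_samples(2, 7) -> 10  [called from weigh_samples, line 5]
  weigh_samples(3, 4) -> 10  [called from weigh_samples, line 5]
  weigh_samples(4, 0) -> 10  [called from count_flags, line 21]
  count_flags([4, 1, 2, 4]) -> 10  [called from main, line 27]
Log origin:
  1: logged in main at line 26
  2: logged in count_flags at line 17
  3: logged in sum_active at line 8
  4: logged in sum_active at line 13
  5: logged in count_flags at line 20
  6-9: logged in weigh_samples at line 4
  10: logged in main at line 28
A correct fix: line 29: replace `floor` with `gap`.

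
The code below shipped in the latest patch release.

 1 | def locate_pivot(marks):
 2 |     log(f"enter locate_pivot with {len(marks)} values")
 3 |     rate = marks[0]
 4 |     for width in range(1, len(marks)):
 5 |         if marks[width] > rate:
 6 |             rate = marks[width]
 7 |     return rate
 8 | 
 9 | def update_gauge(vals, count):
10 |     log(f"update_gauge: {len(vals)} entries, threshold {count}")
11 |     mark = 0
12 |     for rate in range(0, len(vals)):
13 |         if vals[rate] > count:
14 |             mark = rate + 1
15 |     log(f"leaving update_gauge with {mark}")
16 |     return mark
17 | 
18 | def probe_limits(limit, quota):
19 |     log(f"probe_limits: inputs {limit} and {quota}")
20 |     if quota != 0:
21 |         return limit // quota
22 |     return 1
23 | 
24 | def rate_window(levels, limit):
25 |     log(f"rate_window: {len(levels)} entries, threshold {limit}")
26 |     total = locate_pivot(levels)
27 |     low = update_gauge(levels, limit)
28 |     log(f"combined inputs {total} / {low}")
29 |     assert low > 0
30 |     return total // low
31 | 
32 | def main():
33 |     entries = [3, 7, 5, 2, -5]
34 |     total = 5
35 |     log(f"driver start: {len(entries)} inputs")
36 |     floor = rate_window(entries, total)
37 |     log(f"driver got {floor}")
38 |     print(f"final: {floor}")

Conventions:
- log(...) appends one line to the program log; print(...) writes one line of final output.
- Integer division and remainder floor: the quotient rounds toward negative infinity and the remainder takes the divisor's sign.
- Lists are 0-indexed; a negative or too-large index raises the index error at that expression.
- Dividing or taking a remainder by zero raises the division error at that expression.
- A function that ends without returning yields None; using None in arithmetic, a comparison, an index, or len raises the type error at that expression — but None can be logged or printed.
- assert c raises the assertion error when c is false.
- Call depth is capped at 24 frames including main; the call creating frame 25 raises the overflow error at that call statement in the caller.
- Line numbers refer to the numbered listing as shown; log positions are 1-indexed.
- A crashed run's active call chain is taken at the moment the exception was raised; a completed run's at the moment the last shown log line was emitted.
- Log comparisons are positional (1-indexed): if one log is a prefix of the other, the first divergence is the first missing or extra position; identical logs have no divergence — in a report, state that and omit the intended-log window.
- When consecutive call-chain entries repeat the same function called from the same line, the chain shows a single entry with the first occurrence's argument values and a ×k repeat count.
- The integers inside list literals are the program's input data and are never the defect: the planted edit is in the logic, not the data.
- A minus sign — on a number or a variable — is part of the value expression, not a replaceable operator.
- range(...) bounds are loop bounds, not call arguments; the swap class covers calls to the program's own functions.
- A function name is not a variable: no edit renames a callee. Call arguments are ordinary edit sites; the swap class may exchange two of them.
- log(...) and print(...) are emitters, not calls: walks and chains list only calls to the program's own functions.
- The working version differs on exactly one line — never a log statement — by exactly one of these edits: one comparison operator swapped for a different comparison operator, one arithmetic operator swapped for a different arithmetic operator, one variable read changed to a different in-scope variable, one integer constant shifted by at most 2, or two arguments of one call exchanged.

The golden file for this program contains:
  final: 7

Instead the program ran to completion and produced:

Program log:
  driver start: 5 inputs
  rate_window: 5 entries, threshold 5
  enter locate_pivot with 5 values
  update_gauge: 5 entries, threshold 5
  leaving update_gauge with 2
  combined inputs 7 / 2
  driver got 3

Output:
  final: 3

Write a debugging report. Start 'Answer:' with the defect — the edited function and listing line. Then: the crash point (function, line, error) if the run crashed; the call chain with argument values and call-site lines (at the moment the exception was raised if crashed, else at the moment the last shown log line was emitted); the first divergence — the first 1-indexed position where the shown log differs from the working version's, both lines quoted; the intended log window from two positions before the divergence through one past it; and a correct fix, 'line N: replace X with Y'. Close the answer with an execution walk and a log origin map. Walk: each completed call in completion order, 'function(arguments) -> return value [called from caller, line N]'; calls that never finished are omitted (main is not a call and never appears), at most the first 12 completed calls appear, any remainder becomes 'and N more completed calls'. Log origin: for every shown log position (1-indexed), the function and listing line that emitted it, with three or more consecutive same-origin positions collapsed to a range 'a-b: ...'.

Answer: the defect is in update_gauge at line 14.
Key fact: Everything matches until log position 5, which reads 'leaving update_gauge with 2' in place of 'leaving update_gauge with 1'.
Call chain: main.
First divergence: position 5 — shown 'leaving update_gauge with 2', intended 'leaving update_gauge with 1'.
Intended log window:
  3: enter locate_pivot with 5 values
  4: update_gauge: 5 entries, threshold 5
  5: leaving update_gauge with 1
  6: combined inputs 7 / 1
Execution walk:
  locate_pivot([3, 7, 5, 2, -5]) -> 7  [called from rate_window, line 26]
  update_gauge([3, 7, 5, 2, -5], 5) -> 2  [called from rate_window, line 27]
  rate_window([3, 7, 5, 2, -5], 5) -> 3  [called from main, line 36]
Log line origins:
  1: logged in main at line 35
  2: logged in rate_window at line 25
  3: logged in locate_pivot at line 2
  4: logged in update_gauge at line 10
  5: logged in update_gauge at line 15
  6: logged in rate_window at line 28
  7: logged in main at line 37
A correct fix: line 14: replace `rate` with `mark`.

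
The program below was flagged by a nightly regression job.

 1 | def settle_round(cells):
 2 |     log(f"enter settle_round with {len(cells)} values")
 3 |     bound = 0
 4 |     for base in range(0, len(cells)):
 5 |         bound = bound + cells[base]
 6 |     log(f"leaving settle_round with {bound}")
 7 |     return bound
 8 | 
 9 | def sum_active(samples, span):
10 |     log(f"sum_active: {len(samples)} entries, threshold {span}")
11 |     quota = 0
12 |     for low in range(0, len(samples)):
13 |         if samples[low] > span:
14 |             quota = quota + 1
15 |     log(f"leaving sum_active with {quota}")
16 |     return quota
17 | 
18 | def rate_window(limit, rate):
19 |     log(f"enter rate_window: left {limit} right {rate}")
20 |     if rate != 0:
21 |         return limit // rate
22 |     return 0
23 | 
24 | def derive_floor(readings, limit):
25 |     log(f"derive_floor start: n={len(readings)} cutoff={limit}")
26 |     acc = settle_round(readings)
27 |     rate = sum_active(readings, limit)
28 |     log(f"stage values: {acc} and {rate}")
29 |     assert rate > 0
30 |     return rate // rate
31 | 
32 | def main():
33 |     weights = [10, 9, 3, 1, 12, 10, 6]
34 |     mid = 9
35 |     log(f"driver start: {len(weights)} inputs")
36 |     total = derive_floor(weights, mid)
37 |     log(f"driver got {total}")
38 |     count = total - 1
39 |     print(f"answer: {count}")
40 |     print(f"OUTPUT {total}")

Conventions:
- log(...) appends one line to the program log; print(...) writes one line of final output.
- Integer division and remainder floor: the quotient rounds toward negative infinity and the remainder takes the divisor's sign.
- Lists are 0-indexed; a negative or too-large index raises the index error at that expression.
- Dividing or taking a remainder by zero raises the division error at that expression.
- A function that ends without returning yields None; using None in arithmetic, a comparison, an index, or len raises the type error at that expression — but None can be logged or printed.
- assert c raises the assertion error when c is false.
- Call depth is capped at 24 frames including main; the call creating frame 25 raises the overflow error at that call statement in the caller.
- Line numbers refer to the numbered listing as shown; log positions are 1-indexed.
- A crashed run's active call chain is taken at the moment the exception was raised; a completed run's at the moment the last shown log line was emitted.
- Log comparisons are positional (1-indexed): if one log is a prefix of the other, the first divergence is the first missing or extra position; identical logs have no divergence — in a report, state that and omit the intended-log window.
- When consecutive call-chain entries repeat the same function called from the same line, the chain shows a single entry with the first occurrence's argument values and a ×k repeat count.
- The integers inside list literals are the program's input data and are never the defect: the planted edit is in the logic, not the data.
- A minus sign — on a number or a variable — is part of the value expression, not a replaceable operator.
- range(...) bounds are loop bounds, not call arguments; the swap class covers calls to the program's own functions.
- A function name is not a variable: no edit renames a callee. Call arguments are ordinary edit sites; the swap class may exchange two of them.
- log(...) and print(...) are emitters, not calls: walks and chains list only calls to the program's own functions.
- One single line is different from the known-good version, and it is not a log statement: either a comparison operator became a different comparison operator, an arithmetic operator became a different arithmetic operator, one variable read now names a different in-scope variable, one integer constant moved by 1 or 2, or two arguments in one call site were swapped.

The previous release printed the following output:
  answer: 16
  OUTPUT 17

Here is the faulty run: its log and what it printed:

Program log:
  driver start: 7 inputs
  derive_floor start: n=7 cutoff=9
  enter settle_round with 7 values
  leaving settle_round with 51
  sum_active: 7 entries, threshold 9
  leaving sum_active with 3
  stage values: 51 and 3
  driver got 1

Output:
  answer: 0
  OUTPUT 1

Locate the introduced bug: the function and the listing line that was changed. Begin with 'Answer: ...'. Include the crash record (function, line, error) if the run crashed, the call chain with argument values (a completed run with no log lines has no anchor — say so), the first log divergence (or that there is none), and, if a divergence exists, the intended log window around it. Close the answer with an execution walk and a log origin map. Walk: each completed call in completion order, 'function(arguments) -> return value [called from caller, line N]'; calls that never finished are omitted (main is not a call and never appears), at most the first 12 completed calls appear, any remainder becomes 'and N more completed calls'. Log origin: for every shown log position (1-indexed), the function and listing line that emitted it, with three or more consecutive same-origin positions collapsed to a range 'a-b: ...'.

Answer: the defect is in derive_floor at line 30.
Key fact: Everything matches until log position 8, which reads 'driver got 1' in place of 'driver got 17'.
Call chain: main.
First divergence: position 8 — the shown line 'driver got 1' should read 'driver got 17'.
Intended log window:
  6: leaving sum_active with 3
  7: stage values: 51 and 3
  8: driver got 17
Execution walk:
  settle_round([10, 9, 3, 1, 12, 10, 6]) -> 51  [called from derive_floor, line 26]
  sum_active([10, 9, 3, 1, 12, 10, 6], 9) -> 3  [called from derive_floor, line 27]
  derive_floor([10, 9, 3, 1, 12, 10, 6], 9) -> 1  [called from main, line 36]
Log line origins:
  1: from main, line 35
  2: from derive_floor, line 25
  3: from settle_round, line 2
  4: from settle_round, line 6
  5: from sum_active, line 10
  6: from sum_active, line 15
  7: from derive_floor, line 28
  8: from main, line 37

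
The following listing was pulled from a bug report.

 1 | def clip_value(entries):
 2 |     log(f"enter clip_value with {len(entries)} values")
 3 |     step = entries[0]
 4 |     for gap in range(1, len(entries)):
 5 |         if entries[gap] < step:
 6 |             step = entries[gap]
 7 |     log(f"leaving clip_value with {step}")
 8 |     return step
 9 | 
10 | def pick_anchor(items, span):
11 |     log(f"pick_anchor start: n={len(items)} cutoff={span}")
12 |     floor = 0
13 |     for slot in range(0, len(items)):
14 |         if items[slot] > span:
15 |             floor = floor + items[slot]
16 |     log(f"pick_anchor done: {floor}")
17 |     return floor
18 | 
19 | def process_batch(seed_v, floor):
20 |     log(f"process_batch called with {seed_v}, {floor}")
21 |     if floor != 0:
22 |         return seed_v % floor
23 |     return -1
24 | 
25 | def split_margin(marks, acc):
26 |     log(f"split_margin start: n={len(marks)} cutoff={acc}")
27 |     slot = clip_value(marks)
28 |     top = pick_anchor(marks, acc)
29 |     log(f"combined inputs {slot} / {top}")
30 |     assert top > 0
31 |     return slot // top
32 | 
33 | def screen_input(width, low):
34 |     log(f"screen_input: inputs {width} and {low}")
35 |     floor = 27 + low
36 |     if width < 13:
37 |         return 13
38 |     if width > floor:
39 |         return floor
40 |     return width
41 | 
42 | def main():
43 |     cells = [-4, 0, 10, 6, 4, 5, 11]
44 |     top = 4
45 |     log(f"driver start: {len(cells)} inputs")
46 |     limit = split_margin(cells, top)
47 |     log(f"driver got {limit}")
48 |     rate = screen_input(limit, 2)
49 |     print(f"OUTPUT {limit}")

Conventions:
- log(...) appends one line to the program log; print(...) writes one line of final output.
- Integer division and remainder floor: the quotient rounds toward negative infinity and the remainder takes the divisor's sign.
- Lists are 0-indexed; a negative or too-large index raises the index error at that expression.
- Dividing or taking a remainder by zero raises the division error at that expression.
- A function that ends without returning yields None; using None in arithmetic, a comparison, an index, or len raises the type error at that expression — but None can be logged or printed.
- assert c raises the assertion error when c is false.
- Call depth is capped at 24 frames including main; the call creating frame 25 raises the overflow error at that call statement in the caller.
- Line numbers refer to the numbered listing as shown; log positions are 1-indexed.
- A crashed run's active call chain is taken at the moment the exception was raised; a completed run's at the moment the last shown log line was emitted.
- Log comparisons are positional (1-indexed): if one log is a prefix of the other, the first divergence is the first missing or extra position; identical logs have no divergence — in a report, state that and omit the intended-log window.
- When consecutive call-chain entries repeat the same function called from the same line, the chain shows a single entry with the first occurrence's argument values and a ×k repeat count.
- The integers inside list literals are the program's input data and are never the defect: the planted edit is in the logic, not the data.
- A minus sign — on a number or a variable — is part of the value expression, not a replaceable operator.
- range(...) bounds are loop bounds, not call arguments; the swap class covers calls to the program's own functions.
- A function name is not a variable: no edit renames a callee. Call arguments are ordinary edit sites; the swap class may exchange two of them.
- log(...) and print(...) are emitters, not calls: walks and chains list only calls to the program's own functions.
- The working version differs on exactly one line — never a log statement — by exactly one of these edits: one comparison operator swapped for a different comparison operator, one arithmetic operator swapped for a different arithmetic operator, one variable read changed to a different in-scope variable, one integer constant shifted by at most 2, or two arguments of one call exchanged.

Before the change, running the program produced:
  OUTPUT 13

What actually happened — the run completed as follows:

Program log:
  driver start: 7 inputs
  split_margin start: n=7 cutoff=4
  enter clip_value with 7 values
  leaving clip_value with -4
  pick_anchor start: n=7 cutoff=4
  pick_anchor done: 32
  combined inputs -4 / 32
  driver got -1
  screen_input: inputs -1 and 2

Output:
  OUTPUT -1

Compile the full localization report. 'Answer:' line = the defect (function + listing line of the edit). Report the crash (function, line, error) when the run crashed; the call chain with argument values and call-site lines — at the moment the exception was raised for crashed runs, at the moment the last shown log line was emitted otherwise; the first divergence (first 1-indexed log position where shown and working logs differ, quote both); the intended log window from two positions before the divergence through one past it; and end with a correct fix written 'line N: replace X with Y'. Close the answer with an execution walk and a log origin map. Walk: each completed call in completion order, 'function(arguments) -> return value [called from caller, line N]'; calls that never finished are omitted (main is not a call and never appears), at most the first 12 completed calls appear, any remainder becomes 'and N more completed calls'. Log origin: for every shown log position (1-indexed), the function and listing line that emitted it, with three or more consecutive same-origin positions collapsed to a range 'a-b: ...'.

Answer: the defect is in main at line 49.
The tell: Log streams are identical — the defect surfaces only in the printed output.
Call chain: main -> screen_input(-1, 2) (called at line 48).
First divergence: none (the log streams are identical).
Execution walk:
  clip_value([-4, 0, 10, 6, 4, 5, 11]) -> -4  [called from split_margin, line 27]
  pick_anchor([-4, 0, 10, 6, 4, 5, 11], 4) -> 32  [called from split_margin, line 28]
  split_margin([-4, 0, 10, 6, 4, 5, 11], 4) -> -1  [called from main, line 46]
  screen_input(-1, 2) -> 13  [called from main, line 48]
Log origins:
  1: logged in main at line 45
  2: logged in split_margin at line 26
  3: logged in clip_value at line 2
  4: logged in clip_value at line 7
  5: logged in pick_anchor at line 11
  6: logged in pick_anchor at line 16
  7: logged in split_margin at line 29
  8: logged in main at line 47
  9: logged in screen_input at line 34
A correct fix: line 49: replace `limit` with `rate`.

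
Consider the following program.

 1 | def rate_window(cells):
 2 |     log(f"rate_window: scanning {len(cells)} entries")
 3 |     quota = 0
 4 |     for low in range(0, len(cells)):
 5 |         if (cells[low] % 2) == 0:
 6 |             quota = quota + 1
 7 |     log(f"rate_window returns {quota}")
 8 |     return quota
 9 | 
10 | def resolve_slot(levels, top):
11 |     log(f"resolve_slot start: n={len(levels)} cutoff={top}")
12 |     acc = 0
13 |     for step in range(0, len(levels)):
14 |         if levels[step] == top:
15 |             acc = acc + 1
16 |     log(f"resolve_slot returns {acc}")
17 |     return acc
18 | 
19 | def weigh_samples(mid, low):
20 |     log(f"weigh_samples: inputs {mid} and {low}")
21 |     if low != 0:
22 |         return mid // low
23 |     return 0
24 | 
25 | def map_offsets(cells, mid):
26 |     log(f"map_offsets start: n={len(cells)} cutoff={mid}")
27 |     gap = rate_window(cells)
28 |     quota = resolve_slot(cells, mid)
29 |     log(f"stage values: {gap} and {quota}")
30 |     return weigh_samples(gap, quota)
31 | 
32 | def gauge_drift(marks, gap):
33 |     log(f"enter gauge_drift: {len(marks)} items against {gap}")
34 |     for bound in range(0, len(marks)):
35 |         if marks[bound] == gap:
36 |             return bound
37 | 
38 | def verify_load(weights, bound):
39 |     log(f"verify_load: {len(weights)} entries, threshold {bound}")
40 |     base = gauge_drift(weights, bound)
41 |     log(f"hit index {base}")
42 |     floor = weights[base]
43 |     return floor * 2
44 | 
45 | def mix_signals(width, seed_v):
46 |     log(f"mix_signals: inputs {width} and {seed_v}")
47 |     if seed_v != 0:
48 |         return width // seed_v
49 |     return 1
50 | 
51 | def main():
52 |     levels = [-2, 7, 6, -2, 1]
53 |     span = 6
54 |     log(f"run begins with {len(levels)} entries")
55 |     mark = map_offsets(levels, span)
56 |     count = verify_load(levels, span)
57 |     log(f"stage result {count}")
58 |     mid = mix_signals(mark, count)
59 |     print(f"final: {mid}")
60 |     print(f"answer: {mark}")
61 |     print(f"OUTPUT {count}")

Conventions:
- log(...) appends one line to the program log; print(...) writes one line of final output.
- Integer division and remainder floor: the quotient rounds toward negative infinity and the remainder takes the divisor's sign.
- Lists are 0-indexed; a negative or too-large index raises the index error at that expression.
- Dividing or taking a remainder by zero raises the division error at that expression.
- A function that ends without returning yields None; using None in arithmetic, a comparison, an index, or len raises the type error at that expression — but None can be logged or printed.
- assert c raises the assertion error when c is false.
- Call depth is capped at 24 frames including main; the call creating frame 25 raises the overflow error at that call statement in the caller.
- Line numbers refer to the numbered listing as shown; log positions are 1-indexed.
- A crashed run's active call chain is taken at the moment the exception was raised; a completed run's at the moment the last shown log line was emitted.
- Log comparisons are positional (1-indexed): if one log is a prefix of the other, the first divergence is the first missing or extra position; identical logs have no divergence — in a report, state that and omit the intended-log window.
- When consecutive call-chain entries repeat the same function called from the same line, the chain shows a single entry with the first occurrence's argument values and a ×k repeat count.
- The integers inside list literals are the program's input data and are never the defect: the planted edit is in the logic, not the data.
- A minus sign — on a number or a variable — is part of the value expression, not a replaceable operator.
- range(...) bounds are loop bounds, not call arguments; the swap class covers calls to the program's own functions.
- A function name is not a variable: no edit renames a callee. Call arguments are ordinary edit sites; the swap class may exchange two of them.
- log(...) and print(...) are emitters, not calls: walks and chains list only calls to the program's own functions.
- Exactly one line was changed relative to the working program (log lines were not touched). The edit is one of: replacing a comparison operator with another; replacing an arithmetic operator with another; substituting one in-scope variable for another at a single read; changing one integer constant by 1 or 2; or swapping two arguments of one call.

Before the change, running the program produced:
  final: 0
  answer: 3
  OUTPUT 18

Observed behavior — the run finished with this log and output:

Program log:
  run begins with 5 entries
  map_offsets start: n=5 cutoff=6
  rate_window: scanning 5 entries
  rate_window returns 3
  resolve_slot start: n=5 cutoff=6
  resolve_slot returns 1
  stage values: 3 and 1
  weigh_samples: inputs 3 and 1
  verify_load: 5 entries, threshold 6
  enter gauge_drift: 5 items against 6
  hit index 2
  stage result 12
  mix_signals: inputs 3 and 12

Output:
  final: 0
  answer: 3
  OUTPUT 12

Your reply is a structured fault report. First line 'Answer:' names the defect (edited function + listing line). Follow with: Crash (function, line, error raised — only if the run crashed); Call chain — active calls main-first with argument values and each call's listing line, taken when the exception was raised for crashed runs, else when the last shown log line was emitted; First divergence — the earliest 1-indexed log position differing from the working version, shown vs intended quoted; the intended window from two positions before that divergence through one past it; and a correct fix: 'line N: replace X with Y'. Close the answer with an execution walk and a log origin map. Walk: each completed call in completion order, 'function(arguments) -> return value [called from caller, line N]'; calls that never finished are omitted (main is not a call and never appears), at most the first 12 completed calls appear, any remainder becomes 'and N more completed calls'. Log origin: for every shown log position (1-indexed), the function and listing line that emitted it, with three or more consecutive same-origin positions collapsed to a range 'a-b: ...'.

Answer: the defect is in verify_load at line 43.
The tell: The earliest visible damage is log position 12 — 'stage result 12' rather than the intended 'stage result 18'.
Call chain: main -> mix_signals(3, 12) (called at line 58).
First divergence: position 12 — shown 'stage result 12', intended 'stage result 18'.
Intended log window:
  10: enter gauge_drift: 5 items against 6
  11: hit index 2
  12: stage result 18
  13: mix_signals: inputs 3 and 18
Execution walk:
  rate_window([-2, 7, 6, -2, 1]) -> 3  [called from map_offsets, line 27]
  resolve_slot([-2, 7, 6, -2, 1], 6) -> 1  [called from map_offsets, line 28]
  weigh_samples(3, 1) -> 3  [called from map_offsets, line 30]
  map_offsets([-2, 7, 6, -2, 1], 6) -> 3  [called from main, line 55]
  gauge_drift([-2, 7, 6, -2, 1], 6) -> 2  [called from verify_load, line 40]
  verify_load([-2, 7, 6, -2, 1], 6) -> 12  [called from main, line 56]
  mix_signals(3, 12) -> 0  [called from main, line 58]
Log line origins:
  1: from main, line 54
  2: from map_offsets, line 26
  3: from rate_window, line 2
  4: from rate_window, line 7
  5: from resolve_slot, line 11
  6: from resolve_slot, line 16
  7: from map_offsets, line 29
  8: from weigh_samples, line 20
  9: from verify_load, line 39
  10: from gauge_drift, line 33
  11: from verify_load, line 41
  12: from main, line 57
  13: from mix_signals, line 46
A correct fix: line 43: replace `2` with `3`.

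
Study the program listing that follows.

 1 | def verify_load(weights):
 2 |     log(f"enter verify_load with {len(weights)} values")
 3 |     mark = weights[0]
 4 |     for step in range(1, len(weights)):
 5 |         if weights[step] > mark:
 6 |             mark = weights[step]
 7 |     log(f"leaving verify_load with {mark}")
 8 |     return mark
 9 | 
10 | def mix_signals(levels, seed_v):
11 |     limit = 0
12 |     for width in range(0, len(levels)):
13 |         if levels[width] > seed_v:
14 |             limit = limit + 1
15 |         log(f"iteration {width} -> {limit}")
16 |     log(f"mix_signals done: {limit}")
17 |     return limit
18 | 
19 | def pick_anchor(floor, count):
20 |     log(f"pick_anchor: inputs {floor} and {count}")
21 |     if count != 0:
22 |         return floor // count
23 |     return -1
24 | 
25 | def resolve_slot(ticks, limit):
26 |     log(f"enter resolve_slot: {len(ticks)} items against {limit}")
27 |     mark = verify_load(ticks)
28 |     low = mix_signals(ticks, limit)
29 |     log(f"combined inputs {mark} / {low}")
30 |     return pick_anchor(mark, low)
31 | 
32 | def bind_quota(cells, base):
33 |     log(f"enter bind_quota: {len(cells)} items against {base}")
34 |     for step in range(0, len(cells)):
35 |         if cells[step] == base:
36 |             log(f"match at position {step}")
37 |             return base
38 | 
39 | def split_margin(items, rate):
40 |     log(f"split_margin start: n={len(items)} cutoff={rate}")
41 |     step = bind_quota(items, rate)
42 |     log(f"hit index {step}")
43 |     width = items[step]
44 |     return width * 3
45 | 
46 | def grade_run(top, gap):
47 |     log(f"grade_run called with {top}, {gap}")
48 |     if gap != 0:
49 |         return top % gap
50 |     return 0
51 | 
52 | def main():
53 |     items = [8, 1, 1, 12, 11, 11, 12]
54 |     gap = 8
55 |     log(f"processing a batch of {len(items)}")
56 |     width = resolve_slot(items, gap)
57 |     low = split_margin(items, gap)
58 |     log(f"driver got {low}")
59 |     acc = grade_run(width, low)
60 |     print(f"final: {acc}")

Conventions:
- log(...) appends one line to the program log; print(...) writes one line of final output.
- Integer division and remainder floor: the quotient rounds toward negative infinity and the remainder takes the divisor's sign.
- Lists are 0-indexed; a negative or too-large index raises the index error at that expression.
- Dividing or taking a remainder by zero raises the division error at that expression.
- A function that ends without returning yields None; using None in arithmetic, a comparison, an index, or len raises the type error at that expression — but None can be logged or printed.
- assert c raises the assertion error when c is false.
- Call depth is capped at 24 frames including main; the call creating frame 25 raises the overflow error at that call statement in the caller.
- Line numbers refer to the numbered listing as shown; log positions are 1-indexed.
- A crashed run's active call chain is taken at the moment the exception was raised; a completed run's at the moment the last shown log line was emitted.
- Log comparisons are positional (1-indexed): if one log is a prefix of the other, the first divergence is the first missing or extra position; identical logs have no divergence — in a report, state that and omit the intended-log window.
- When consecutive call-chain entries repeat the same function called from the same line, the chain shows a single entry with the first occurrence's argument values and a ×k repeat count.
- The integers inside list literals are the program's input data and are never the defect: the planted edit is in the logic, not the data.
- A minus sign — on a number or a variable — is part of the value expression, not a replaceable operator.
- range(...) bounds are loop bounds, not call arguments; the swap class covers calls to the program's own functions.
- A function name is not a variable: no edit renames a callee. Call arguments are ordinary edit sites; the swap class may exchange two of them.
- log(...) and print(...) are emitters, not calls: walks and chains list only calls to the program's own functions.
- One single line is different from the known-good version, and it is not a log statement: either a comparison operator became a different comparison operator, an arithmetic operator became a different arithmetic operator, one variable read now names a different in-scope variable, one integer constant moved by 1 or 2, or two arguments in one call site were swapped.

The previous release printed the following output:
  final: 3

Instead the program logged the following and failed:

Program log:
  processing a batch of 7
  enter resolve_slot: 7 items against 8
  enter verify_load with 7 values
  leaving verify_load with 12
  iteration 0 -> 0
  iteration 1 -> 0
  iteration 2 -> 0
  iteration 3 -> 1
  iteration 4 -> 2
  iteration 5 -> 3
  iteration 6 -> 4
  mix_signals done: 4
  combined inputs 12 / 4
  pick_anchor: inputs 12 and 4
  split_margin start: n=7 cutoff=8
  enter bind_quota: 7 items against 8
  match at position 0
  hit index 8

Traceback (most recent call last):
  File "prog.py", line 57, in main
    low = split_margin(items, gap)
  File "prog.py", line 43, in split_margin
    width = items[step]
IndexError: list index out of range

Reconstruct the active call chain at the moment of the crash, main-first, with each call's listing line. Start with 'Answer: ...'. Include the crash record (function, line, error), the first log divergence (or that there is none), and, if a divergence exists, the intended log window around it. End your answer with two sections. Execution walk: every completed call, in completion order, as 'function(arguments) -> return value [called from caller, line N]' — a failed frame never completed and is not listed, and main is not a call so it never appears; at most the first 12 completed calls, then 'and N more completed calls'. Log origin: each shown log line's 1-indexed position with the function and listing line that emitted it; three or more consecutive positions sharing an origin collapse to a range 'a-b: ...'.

Answer: main -> split_margin (called at line 57).
Core observation: Position 18 is the first bad log line: 'hit index 8' should read 'hit index 0'.
Crash: split_margin, line 43, IndexError.
First divergence: position 18 — the shown line 'hit index 8' should read 'hit index 0'.
Intended log window:
  16: enter bind_quota: 7 items against 8
  17: match at position 0
  18: hit index 0
  19: driver got 24
Execution walk:
  verify_load([8, 1, 1, 12, 11, 11, 12]) -> 12  [called from resolve_slot, line 27]
  mix_signals([8, 1, 1, 12, 11, 11, 12], 8) -> 4  [called from resolve_slot, line 28]
  pick_anchor(12, 4) -> 3  [called from resolve_slot, line 30]
  resolve_slot([8, 1, 1, 12, 11, 11, 12], 8) -> 3  [called from main, line 56]
  bind_quota([8, 1, 1, 12, 11, 11, 12], 8) -> 8  [called from split_margin, line 41]
Log origins:
  1: emitted by main (line 55)
  2: emitted by resolve_slot (line 26)
  3: emitted by verify_load (line 2)
  4: emitted by verify_load (line 7)
  5-11: emitted by mix_signals (line 15)
  12: emitted by mix_signals (line 16)
  13: emitted by resolve_slot (line 29)
  14: emitted by pick_anchor (line 20)
  15: emitted by split_margin (line 40)
  16: emitted by bind_quota (line 33)
  17: emitted by bind_quota (line 36)
  18: emitted by split_margin (line 42)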